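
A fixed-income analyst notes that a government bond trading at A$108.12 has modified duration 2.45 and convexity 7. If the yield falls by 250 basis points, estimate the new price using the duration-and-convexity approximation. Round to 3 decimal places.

Duration effect: -D_mod·Δy = -2.45 × (-0.025) = +0.061250
Convexity effect: ½·C·(Δy)² = 0.5 × 7 × (-0.025)² = +0.0021875
ΔP/P ≈ +0.061250 + 0.0021875 = +0.0634375
New price ≈ 108.12 × (1 + 0.0634375) = 114.9788625.

A$114.979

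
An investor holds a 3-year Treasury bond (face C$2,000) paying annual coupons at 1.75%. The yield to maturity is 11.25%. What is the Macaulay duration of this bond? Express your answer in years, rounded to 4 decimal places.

2.9407 years

Periodic yield y = 0.1125. Discount each cash flow and weight by its year:
  t   CF        PV=CF/(1+0.1125)^t    t·PV
  1        35.00        31.4607        31.4607
  2        35.00        28.2793        56.5585
  3     2,035.00     1,477.9657     4,433.8971
  Σ                  1,537.7056     4,521.9163
Price P = Σ PV = 1,537.7056.
Macaulay duration = Σ(t·PV) / P = 4,521.9163 / 1,537.7056 = 2.94069 years.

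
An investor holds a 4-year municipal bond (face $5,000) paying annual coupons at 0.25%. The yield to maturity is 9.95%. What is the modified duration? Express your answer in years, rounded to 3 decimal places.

3.621 years

Periodic yield y = 0.0995. First find Macaulay duration:
  t   CF        PV=CF/(1+0.0995)^t    t·PV
  1        12.50        11.3688        11.3688
  2        12.50        10.3400        20.6800
  3        12.50         9.4043        28.2128
  4     5,012.50     3,429.8368    13,719.3470
  Σ                  3,460.9498    13,779.6086
P = 3,460.9498; Macaulay duration = 13,779.6086 / 3,460.9498 = 3.98145 years.
Modified duration = D_Mac / (1 + y) = 3.98145 / 1.0995 = 3.62115 years.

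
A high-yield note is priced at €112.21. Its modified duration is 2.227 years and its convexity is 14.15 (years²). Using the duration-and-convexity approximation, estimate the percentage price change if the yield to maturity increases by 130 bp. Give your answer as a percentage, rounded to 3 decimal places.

-2.776%

Duration effect: -D_mod·Δy = -2.227 × (+0.013) = -0.028951
Convexity effect: ½·C·(Δy)² = 0.5 × 14.15 × (0.013)² = +0.001195675
ΔP/P ≈ -0.028951 + 0.001195675 = -0.027755325
= -2.7755325%.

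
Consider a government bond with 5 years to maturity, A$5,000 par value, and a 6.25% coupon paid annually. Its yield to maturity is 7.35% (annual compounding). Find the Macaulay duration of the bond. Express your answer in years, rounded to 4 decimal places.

4.4309 years

Periodic yield y = 0.0735. Discount each cash flow and weight by its year:
  t   CF        PV=CF/(1+0.0735)^t    t·PV
  1       312.50       291.1039       291.1039
  2       312.50       271.1727       542.3453
  3       312.50       252.6061       757.8184
  4       312.50       235.3108       941.2431
  5     5,312.50     3,726.3934    18,631.9669
  Σ                  4,776.5868    21,164.4776
Price P = Σ PV = 4,776.5868.
Macaulay duration = Σ(t·PV) / P = 21,164.4776 / 4,776.5868 = 4.43088 years.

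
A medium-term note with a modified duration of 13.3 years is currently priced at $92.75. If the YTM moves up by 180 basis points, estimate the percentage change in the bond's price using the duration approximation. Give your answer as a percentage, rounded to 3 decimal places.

Duration approximation: ΔP/P ≈ -D_mod · Δy = -13.3 × (+0.018) = -0.239400.
As a percentage: -23.9400%.

-23.940%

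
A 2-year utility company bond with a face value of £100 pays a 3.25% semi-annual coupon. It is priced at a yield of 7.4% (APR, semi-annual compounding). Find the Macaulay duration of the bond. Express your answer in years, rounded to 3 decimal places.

1.950 years

Periodic yield y = 0.037. Discount each cash flow and weight by its period:
  t   CF        PV=CF/(1+0.037)^t    t·PV
  1        1.625         1.5670         1.5670
  2        1.625         1.5111         3.0222
  3        1.625         1.4572         4.3716
  4      101.625        87.8791       351.5163
  Σ                     92.4144       360.4772
Price P = Σ PV = 92.4144.
Macaulay duration = Σ(t·PV) / P = 360.4772 / 92.4144 = 3.90066 half-year periods.
In years: 3.90066 / 2 = 1.95033 years.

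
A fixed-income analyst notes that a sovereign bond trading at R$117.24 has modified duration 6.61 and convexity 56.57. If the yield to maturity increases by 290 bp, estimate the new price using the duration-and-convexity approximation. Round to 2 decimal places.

Duration effect: -D_mod·Δy = -6.61 × (+0.029) = -0.191690
Convexity effect: ½·C·(Δy)² = 0.5 × 56.57 × (0.029)² = +0.023787685
ΔP/P ≈ -0.191690 + 0.023787685 = -0.167902315
New price ≈ 117.24 × (1 - 0.167902315) = 97.5551325894.

R$97.56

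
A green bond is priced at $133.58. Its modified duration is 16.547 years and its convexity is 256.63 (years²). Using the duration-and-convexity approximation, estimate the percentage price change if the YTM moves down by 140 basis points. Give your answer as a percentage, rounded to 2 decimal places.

+25.68%

Duration effect: -D_mod·Δy = -16.547 × (-0.014) = +0.231658
Convexity effect: ½·C·(Δy)² = 0.5 × 256.63 × (-0.014)² = +0.02514974
ΔP/P ≈ +0.231658 + 0.02514974 = +0.25680774
= +25.680774%.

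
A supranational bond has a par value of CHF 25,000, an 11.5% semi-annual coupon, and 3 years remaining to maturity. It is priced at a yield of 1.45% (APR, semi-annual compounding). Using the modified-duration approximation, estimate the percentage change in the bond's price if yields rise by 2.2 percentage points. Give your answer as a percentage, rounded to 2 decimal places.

Periodic yield y = 0.00725. Modified duration first:
  t   CF        PV=CF/(1+0.00725)^t    t·PV
  1     1,437.50     1,427.1531     1,427.1531
  2     1,437.50     1,416.8808     2,833.7615
  3     1,437.50     1,406.6823     4,220.0469
  4     1,437.50     1,396.5573     5,586.2291
  5     1,437.50     1,386.5051     6,932.5255
  6    26,437.50    25,316.0957   151,896.5741
  Σ                 32,349.8743   172,896.2902
P = 32,349.8743; D_Mac = 5.34457 half-year periods = 2.67229 yrs; D_mod = 2.67229/(1+0.00725) = 2.65305 yrs.
ΔP/P ≈ -D_mod · Δy = -2.65305 × (+0.022) = -0.058367 = -5.8367%.

-5.84%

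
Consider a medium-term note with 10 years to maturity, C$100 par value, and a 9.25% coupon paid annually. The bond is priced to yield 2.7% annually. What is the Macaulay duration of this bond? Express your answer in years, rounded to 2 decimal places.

Periodic yield y = 0.027. Discount each cash flow and weight by its year:
  t   CF        PV=CF/(1+0.027)^t    t·PV
  1         9.25         9.0068         9.0068
  2         9.25         8.7700        17.5401
  3         9.25         8.5395        25.6184
  4         9.25         8.3150        33.2598
  5         9.25         8.0964        40.4818
  6         9.25         7.8835        47.3010
  7         9.25         7.6762        53.7337
  8         9.25         7.4744        59.7955
  9         9.25         7.2779        65.5013
  10      109.25        83.6984       836.9837
  Σ                    156.7381     1,189.2221
Price P = Σ PV = 156.7381.
Macaulay duration = Σ(t·PV) / P = 1,189.2221 / 156.7381 = 7.58732 years.

7.59 years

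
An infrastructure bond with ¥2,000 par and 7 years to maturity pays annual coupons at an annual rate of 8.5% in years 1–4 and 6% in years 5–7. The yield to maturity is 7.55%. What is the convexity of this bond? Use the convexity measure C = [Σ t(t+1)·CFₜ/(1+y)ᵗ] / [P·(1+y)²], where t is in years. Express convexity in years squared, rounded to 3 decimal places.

35.586

With y = 0.0755:
  t   CF        PV=CF/(1+0.0755)^t    t·PV        t(t+1)·PV
  1       170.00       158.0660       158.0660         316.1320
  2       170.00       146.9698       293.9396         881.8188
  3       170.00       136.6525       409.9576       1,639.8304
  4       170.00       127.0595       508.2381       2,541.1907
  5       120.00        83.3929       416.9646       2,501.7876
  6       120.00        77.5387       465.2325       3,256.6272
  7     2,120.00     1,273.6877     8,915.8140      71,326.5117
  Σ                  2,003.3672    11,168.2124      82,463.8983
P = 2,003.3672.
Convexity = Σ t(t+1)·PV / [P·(1+y)²] = 82,463.8983 / (2,003.3672 × 1.156700) = 35.58627.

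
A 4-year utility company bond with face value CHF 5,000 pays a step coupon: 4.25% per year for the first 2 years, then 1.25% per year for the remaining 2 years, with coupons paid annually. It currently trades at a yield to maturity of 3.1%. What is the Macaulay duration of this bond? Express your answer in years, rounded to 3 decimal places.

Periodic yield y = 0.031. Discount each cash flow and weight by its year:
  t   CF        PV=CF/(1+0.031)^t    t·PV
  1       212.50       206.1106       206.1106
  2       212.50       199.9133       399.8265
  3        62.50        57.0301       171.0903
  4     5,062.50     4,480.5402    17,922.1607
  Σ                  4,943.5941    18,699.1880
Price P = Σ PV = 4,943.5941.
Macaulay duration = Σ(t·PV) / P = 18,699.1880 / 4,943.5941 = 3.78251 years.

3.783 years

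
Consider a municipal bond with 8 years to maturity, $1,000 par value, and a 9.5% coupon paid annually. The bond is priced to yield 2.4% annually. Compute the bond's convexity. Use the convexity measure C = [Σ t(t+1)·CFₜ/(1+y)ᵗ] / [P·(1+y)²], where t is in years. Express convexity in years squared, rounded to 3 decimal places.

With y = 0.024:
  t   CF        PV=CF/(1+0.024)^t    t·PV        t(t+1)·PV
  1        95.00        92.7734        92.7734         185.5469
  2        95.00        90.5991       181.1981         543.5944
  3        95.00        88.4756       265.4269       1,061.7077
  4        95.00        86.4020       345.6080       1,728.0399
  5        95.00        84.3769       421.8847       2,531.3085
  6        95.00        82.3994       494.3962       3,460.7733
  7        95.00        80.4681       563.2769       4,506.2153
  8     1,095.00       905.7628     7,246.1022      65,214.9195
  Σ                  1,511.2574     9,610.6665      79,232.1055
P = 1,511.2574.
Convexity = Σ t(t+1)·PV / [P·(1+y)²] = 79,232.1055 / (1,511.2574 × 1.048576) = 49.99918.

49.999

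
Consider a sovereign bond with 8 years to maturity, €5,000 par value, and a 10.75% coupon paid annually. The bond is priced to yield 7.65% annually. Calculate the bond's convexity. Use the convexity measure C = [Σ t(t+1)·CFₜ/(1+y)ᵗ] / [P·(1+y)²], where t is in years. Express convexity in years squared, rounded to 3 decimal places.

With y = 0.0765:
  t   CF        PV=CF/(1+0.0765)^t    t·PV        t(t+1)·PV
  1       537.50       499.3033       499.3033         998.6066
  2       537.50       463.8210       927.6420       2,782.9260
  3       537.50       430.8602     1,292.5806       5,170.3223
  4       537.50       400.2417     1,600.9668       8,004.8340
  5       537.50       371.7991     1,858.9953      11,153.9721
  6       537.50       345.3777     2,072.2661      14,505.8624
  7       537.50       320.8339     2,245.8372      17,966.6975
  8     5,537.50     3,070.4460    24,563.5681     221,072.1131
  Σ                  5,902.6828    35,061.1593     281,655.3338
P = 5,902.6828.
Convexity = Σ t(t+1)·PV / [P·(1+y)²] = 281,655.3338 / (5,902.6828 × 1.158852) = 41.17565.

41.176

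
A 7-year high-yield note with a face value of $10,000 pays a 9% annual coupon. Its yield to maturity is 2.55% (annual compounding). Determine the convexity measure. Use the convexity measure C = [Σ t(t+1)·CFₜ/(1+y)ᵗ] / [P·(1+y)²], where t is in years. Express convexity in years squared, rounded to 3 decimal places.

40.583

With y = 0.0255:
  t   CF        PV=CF/(1+0.0255)^t    t·PV        t(t+1)·PV
  1       900.00       877.6207       877.6207       1,755.2413
  2       900.00       855.7978     1,711.5957       5,134.7870
  3       900.00       834.5176     2,503.5529      10,014.2115
  4       900.00       813.7666     3,255.0663      16,275.3316
  5       900.00       793.5315     3,967.6576      23,805.9458
  6       900.00       773.7996     4,642.7978      32,499.5847
  7    10,900.00     9,138.5406    63,969.7841     511,758.2729
  Σ                 14,087.5745    80,928.0751     601,243.3749
P = 14,087.5745.
Convexity = Σ t(t+1)·PV / [P·(1+y)²] = 601,243.3749 / (14,087.5745 × 1.051650) = 40.58287.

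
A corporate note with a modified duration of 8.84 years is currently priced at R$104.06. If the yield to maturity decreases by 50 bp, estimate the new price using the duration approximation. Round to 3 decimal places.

R$108.659

Duration approximation: ΔP/P ≈ -D_mod · Δy = -8.84 × (-0.005) = +0.044200.
New price ≈ 104.06 × (1 + 0.044200) = 108.659452.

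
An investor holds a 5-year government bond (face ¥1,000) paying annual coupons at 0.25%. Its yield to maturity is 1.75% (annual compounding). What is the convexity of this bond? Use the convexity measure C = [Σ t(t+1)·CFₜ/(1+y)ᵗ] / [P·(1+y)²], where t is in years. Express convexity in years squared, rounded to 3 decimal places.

28.776

With y = 0.0175:
  t   CF        PV=CF/(1+0.0175)^t    t·PV        t(t+1)·PV
  1         2.50         2.4570         2.4570           4.9140
  2         2.50         2.4147         4.8295          14.4885
  3         2.50         2.3732         7.1196          28.4786
  4         2.50         2.3324         9.3296          46.6479
  5     1,002.50       919.2048     4,596.0241      27,576.1445
  Σ                    928.7822     4,619.7598      27,670.6735
P = 928.7822.
Convexity = Σ t(t+1)·PV / [P·(1+y)²] = 27,670.6735 / (928.7822 × 1.035306) = 28.77644.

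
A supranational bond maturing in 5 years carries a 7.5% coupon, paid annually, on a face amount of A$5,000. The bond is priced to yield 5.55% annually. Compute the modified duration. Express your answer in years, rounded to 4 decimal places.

Periodic yield y = 0.0555. First find Macaulay duration:
  t   CF        PV=CF/(1+0.0555)^t    t·PV
  1       375.00       355.2819       355.2819
  2       375.00       336.6005       673.2011
  3       375.00       318.9015       956.7045
  4       375.00       302.1331     1,208.5324
  5     5,375.00     4,102.8655    20,514.3275
  Σ                  5,415.7825    23,708.0473
P = 5,415.7825; Macaulay duration = 23,708.0473 / 5,415.7825 = 4.37758 years.
Modified duration = D_Mac / (1 + y) = 4.37758 / 1.0555 = 4.14740 years.

4.1474 years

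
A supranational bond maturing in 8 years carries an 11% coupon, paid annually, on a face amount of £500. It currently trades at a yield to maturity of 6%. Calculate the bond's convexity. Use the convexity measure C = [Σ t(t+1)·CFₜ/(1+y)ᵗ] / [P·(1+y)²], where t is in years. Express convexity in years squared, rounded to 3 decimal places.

With y = 0.06:
  t   CF        PV=CF/(1+0.06)^t    t·PV        t(t+1)·PV
  1        55.00        51.8868        51.8868         103.7736
  2        55.00        48.9498        97.8996         293.6988
  3        55.00        46.1791       138.5372         554.1487
  4        55.00        43.5652       174.2606         871.3030
  5        55.00        41.0992       205.4960       1,232.9760
  6        55.00        38.7728       232.6370       1,628.4588
  7        55.00        36.5781       256.0470       2,048.3759
  8       555.00       348.2139     2,785.7109      25,071.3984
  Σ                    655.2448     3,942.4751      31,804.1333
P = 655.2448.
Convexity = Σ t(t+1)·PV / [P·(1+y)²] = 31,804.1333 / (655.2448 × 1.123600) = 43.19846.

43.198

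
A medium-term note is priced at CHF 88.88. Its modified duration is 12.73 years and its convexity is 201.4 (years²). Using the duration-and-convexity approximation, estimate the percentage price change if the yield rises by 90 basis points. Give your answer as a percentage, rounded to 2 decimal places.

Duration effect: -D_mod·Δy = -12.73 × (+0.009) = -0.114570
Convexity effect: ½·C·(Δy)² = 0.5 × 201.4 × (0.009)² = +0.0081567
ΔP/P ≈ -0.114570 + 0.0081567 = -0.1064133
= -10.64133%.

-10.64%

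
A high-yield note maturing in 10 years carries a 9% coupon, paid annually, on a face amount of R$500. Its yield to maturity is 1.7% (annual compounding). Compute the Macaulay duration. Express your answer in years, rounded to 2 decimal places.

7.71 years

Periodic yield y = 0.017. Discount each cash flow and weight by its year:
  t   CF        PV=CF/(1+0.017)^t    t·PV
  1        45.00        44.2478        44.2478
  2        45.00        43.5081        87.0163
  3        45.00        42.7809       128.3426
  4        45.00        42.0658       168.2630
  5        45.00        41.3626       206.8130
  6        45.00        40.6712       244.0271
  7        45.00        39.9913       279.9393
  8        45.00        39.3228       314.5827
  9        45.00        38.6655       347.9897
  10      545.00       460.4548     4,604.5477
  Σ                    833.0708     6,425.7692
Price P = Σ PV = 833.0708.
Macaulay duration = Σ(t·PV) / P = 6,425.7692 / 833.0708 = 7.71335 years.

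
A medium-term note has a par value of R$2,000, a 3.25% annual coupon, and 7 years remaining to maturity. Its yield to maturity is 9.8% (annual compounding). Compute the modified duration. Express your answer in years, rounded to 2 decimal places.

5.66 years

Periodic yield y = 0.098. First find Macaulay duration:
  t   CF        PV=CF/(1+0.098)^t    t·PV
  1        65.00        59.1985        59.1985
  2        65.00        53.9149       107.8298
  3        65.00        49.1028       147.3084
  4        65.00        44.7202       178.8809
  5        65.00        40.7288       203.6440
  6        65.00        37.0936       222.5618
  7     2,065.00     1,073.2569     7,512.7981
  Σ                  1,358.0158     8,432.2215
P = 1,358.0158; Macaulay duration = 8,432.2215 / 1,358.0158 = 6.20922 years.
Modified duration = D_Mac / (1 + y) = 6.20922 / 1.098 = 5.65503 years.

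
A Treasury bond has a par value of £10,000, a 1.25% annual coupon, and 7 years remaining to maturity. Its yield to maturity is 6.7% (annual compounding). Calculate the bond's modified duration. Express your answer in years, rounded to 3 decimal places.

6.265 years

Periodic yield y = 0.067. First find Macaulay duration:
  t   CF        PV=CF/(1+0.067)^t    t·PV
  1       125.00       117.1509       117.1509
  2       125.00       109.7946       219.5893
  3       125.00       102.9003       308.7010
  4       125.00        96.4389       385.7557
  5       125.00        90.3832       451.9162
  6       125.00        84.7078       508.2469
  7    10,125.00     6,430.4904    45,013.4330
  Σ                  7,031.8663    47,004.7929
P = 7,031.8663; Macaulay duration = 47,004.7929 / 7,031.8663 = 6.68454 years.
Modified duration = D_Mac / (1 + y) = 6.68454 / 1.067 = 6.26480 years.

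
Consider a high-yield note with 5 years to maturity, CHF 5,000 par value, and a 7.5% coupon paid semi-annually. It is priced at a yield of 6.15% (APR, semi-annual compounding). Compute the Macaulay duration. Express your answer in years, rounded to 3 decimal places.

4.284 years

Periodic yield y = 0.03075. Discount each cash flow and weight by its period:
  t   CF        PV=CF/(1+0.03075)^t    t·PV
  1       187.50       181.9064       181.9064
  2       187.50       176.4796       352.9593
  3       187.50       171.2148       513.6443
  4       187.50       166.1070       664.4279
  5       187.50       161.1516       805.7579
  6       187.50       156.3440       938.0640
  7       187.50       151.6798     1,061.7589
  8       187.50       147.1548     1,177.2386
  9       187.50       142.7648     1,284.8833
  10    5,187.50     3,831.9927    38,319.9272
  Σ                  5,286.7955    45,300.5678
Price P = Σ PV = 5,286.7955.
Macaulay duration = Σ(t·PV) / P = 45,300.5678 / 5,286.7955 = 8.56862 half-year periods.
In years: 8.56862 / 2 = 4.28431 years.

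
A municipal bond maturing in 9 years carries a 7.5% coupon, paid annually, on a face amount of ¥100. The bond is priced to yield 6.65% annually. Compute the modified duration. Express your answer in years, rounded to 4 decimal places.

6.4896 years

Periodic yield y = 0.0665. First find Macaulay duration:
  t   CF        PV=CF/(1+0.0665)^t    t·PV
  1         7.50         7.0323         7.0323
  2         7.50         6.5939        13.1877
  3         7.50         6.1827        18.5481
  4         7.50         5.7972        23.1888
  5         7.50         5.4357        27.1786
  6         7.50         5.0968        30.5807
  7         7.50         4.7790        33.4529
  8         7.50         4.4810        35.8480
  9       107.50        60.2228       542.0049
  Σ                    105.6214       731.0220
P = 105.6214; Macaulay duration = 731.0220 / 105.6214 = 6.92116 years.
Modified duration = D_Mac / (1 + y) = 6.92116 / 1.0665 = 6.48960 years.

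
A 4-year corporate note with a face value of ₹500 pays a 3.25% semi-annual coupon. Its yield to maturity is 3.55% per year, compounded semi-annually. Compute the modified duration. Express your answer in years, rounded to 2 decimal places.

3.72 years

Periodic yield y = 0.01775. First find Macaulay duration:
  t   CF        PV=CF/(1+0.01775)^t    t·PV
  1        8.125         7.9833         7.9833
  2        8.125         7.8441        15.6881
  3        8.125         7.7073        23.1218
  4        8.125         7.5728        30.2914
  5        8.125         7.4408        37.2038
  6        8.125         7.3110        43.8660
  7        8.125         7.1835        50.2844
  8      508.125       441.4095     3,531.2760
  Σ                    494.4522     3,739.7148
P = 494.4522; Macaulay duration = 3,739.7148 / 494.4522 = 7.56335 half-year periods = 3.78167 years.
Modified duration = D_Mac / (1 + y) = 3.78167 / 1.01775 = 3.71572 years.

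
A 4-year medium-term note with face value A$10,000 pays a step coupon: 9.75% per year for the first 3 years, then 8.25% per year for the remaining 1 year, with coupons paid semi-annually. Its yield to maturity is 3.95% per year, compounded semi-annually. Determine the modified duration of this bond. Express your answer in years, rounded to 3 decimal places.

3.399 years

Periodic yield y = 0.01975. First find Macaulay duration:
  t   CF        PV=CF/(1+0.01975)^t    t·PV
  1       487.50       478.0583       478.0583
  2       487.50       468.7996       937.5991
  3       487.50       459.7201     1,379.1603
  4       487.50       450.8165     1,803.2658
  5       487.50       442.0853     2,210.4264
  6       487.50       433.5232     2,601.1392
  7       412.50       359.7228     2,518.0595
  8    10,412.50     8,904.4132    71,235.3052
  Σ                 11,997.1389    83,163.0139
P = 11,997.1389; Macaulay duration = 83,163.0139 / 11,997.1389 = 6.93190 half-year periods = 3.46595 years.
Modified duration = D_Mac / (1 + y) = 3.46595 / 1.01975 = 3.39883 years.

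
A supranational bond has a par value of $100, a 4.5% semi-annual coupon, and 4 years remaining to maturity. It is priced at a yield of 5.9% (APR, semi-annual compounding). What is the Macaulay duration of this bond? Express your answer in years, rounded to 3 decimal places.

3.696 years

Periodic yield y = 0.0295. Discount each cash flow and weight by its period:
  t   CF        PV=CF/(1+0.0295)^t    t·PV
  1         2.25         2.1855         2.1855
  2         2.25         2.1229         4.2458
  3         2.25         2.0621         6.1862
  4         2.25         2.0030         8.0119
  5         2.25         1.9456         9.7279
  6         2.25         1.8898        11.3390
  7         2.25         1.8357        12.8498
  8       102.25        81.0312       648.2500
  Σ                     95.0758       702.7962
Price P = Σ PV = 95.0758.
Macaulay duration = Σ(t·PV) / P = 702.7962 / 95.0758 = 7.39195 half-year periods.
In years: 7.39195 / 2 = 3.69598 years.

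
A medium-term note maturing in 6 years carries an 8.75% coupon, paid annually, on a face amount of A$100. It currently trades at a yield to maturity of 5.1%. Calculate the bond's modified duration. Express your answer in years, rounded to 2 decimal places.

Periodic yield y = 0.051. First find Macaulay duration:
  t   CF        PV=CF/(1+0.051)^t    t·PV
  1         8.75         8.3254         8.3254
  2         8.75         7.9214        15.8428
  3         8.75         7.5370        22.6111
  4         8.75         7.1713        28.6852
  5         8.75         6.8233        34.1165
  6       108.75        80.6887       484.1325
  Σ                    118.4672       593.7134
P = 118.4672; Macaulay duration = 593.7134 / 118.4672 = 5.01163 years.
Modified duration = D_Mac / (1 + y) = 5.01163 / 1.051 = 4.76844 years.

4.77 years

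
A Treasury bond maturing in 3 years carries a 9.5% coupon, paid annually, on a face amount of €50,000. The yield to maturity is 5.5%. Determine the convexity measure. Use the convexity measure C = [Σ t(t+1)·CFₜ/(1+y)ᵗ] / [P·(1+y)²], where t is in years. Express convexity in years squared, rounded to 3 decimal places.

9.636

With y = 0.055:
  t   CF        PV=CF/(1+0.055)^t    t·PV        t(t+1)·PV
  1     4,750.00     4,502.3697     4,502.3697       9,004.7393
  2     4,750.00     4,267.6490     8,535.2979      25,605.8938
  3    54,750.00    46,625.8481   139,877.5443     559,510.1774
  Σ                 55,395.8668   152,915.2120     594,120.8106
P = 55,395.8668.
Convexity = Σ t(t+1)·PV / [P·(1+y)²] = 594,120.8106 / (55,395.8668 × 1.113025) = 9.63590.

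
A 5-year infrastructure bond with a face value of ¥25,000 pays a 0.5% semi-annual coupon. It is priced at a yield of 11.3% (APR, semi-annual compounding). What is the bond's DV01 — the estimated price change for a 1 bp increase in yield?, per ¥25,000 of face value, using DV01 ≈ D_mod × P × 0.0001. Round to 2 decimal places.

¥6.94

Periodic yield y = 0.0565.
  t   CF        PV=CF/(1+0.0565)^t    t·PV
  1        62.50        59.1576        59.1576
  2        62.50        55.9939       111.9879
  3        62.50        52.9995       158.9984
  4        62.50        50.1651       200.6606
  5        62.50        47.4824       237.4119
  6        62.50        44.9431       269.6586
  7        62.50        42.5396       297.7773
  8        62.50        40.2647       322.1173
  9        62.50        38.1114       343.0023
  10   25,062.50    14,465.3643   144,653.6432
  Σ                 14,897.0216   146,654.4149
P = 14,897.0216; D_Mac = 9.84455 half-year periods = 4.92227 yrs; D_mod = 4.65904 yrs.
DV01 ≈ 4.65904 × 14,897.0216 × 0.0001 = 6.940578.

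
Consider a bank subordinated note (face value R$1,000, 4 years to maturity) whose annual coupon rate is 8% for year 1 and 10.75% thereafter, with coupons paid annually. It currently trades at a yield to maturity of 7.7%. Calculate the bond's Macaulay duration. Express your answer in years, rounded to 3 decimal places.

Periodic yield y = 0.077. Discount each cash flow and weight by its year:
  t   CF        PV=CF/(1+0.077)^t    t·PV
  1        80.00        74.2804        74.2804
  2       107.50        92.6781       185.3562
  3       107.50        86.0521       258.1562
  4     1,107.50       823.1537     3,292.6147
  Σ                  1,076.1642     3,810.4075
Price P = Σ PV = 1,076.1642.
Macaulay duration = Σ(t·PV) / P = 3,810.4075 / 1,076.1642 = 3.54073 years.

3.541 years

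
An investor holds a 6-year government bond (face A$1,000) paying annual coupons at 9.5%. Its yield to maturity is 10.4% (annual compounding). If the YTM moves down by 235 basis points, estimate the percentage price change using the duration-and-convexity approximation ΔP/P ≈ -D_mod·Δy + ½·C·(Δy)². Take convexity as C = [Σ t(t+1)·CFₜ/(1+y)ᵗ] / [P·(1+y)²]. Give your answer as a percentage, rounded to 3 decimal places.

+10.953%

With y = 0.104:
  t   CF        PV=CF/(1+0.104)^t    t·PV        t(t+1)·PV
  1        95.00        86.0507        86.0507         172.1014
  2        95.00        77.9445       155.8890         467.6670
  3        95.00        70.6019       211.8057         847.2228
  4        95.00        63.9510       255.8040       1,279.0199
  5        95.00        57.9266       289.6331       1,737.7988
  6     1,095.00       604.7831     3,628.6989      25,400.8921
  Σ                    961.2579     4,627.8814      29,904.7020
P = 961.2579; D_Mac = 4.81440 yrs; D_mod = 4.36087 yrs; C = 25.52475.
Duration effect: -4.36087 × (-0.0235) = +0.102480
Convexity effect: 0.5 × 25.52475 × (-0.0235)² = +0.0070480
ΔP/P ≈ +0.102480 + 0.0070480 = +0.109528 = +10.9528%.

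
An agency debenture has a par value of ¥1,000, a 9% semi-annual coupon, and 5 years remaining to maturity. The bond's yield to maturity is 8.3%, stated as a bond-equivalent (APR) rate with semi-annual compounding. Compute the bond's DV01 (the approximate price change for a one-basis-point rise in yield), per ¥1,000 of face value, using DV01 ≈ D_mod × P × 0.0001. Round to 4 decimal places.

Periodic yield y = 0.0415.
  t   CF        PV=CF/(1+0.0415)^t    t·PV
  1        45.00        43.2069        43.2069
  2        45.00        41.4853        82.9705
  3        45.00        39.8322       119.4967
  4        45.00        38.2451       152.9803
  5        45.00        36.7211       183.6057
  6        45.00        35.2579       211.5476
  7        45.00        33.8530       236.9712
  8        45.00        32.5041       260.0329
  9        45.00        31.2089       280.8805
  10    1,045.00       695.8627     6,958.6268
  Σ                  1,028.1773     8,530.3192
P = 1,028.1773; D_Mac = 8.29654 half-year periods = 4.14827 yrs; D_mod = 3.98298 yrs.
DV01 ≈ 3.98298 × 1,028.1773 × 0.0001 = 0.409521.

¥0.4095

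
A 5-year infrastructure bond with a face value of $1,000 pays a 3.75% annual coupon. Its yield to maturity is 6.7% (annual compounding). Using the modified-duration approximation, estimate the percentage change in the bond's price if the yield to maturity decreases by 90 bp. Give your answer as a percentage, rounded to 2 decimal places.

Periodic yield y = 0.067. Modified duration first:
  t   CF        PV=CF/(1+0.067)^t    t·PV
  1        37.50        35.1453        35.1453
  2        37.50        32.9384        65.8768
  3        37.50        30.8701        92.6103
  4        37.50        28.9317       115.7267
  5     1,037.50       750.1809     3,750.9045
  Σ                    878.0663     4,060.2636
P = 878.0663; D_Mac = 4.62410 yrs; D_mod = 4.62410/(1+0.067) = 4.33374 yrs.
ΔP/P ≈ -D_mod · Δy = -4.33374 × (-0.009) = +0.039004 = +3.9004%.

+3.90%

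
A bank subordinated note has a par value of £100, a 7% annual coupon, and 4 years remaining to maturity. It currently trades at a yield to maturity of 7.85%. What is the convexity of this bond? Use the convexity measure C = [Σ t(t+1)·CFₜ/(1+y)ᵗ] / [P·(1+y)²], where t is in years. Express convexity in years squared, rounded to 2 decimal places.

With y = 0.0785:
  t   CF        PV=CF/(1+0.0785)^t    t·PV        t(t+1)·PV
  1         7.00         6.4905         6.4905          12.9810
  2         7.00         6.0181        12.0362          36.1085
  3         7.00         5.5800        16.7401          66.9605
  4       107.00        79.0867       316.3466       1,581.7330
  Σ                     97.1753       351.6134       1,697.7830
P = 97.1753.
Convexity = Σ t(t+1)·PV / [P·(1+y)²] = 1,697.7830 / (97.1753 × 1.163162) = 15.02056.

15.02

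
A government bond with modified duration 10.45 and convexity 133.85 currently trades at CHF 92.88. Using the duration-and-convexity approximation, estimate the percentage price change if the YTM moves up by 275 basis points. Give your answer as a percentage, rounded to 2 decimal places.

-23.68%

Duration effect: -D_mod·Δy = -10.45 × (+0.0275) = -0.287375
Convexity effect: ½·C·(Δy)² = 0.5 × 133.85 × (0.0275)² = +0.05061203125
ΔP/P ≈ -0.287375 + 0.05061203125 = -0.23676296875
= -23.676296875%.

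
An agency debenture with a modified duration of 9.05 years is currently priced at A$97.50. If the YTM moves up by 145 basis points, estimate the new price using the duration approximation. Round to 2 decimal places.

A$84.71

Duration approximation: ΔP/P ≈ -D_mod · Δy = -9.05 × (+0.0145) = -0.131225.
New price ≈ 97.50 × (1 - 0.131225) = 84.7055625.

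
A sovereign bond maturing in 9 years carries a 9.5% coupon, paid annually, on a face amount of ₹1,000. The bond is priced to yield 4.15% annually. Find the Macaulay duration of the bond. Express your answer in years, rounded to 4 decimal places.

Periodic yield y = 0.0415. Discount each cash flow and weight by its year:
  t   CF        PV=CF/(1+0.0415)^t    t·PV
  1        95.00        91.2146        91.2146
  2        95.00        87.5800       175.1600
  3        95.00        84.0903       252.2708
  4        95.00        80.7396       322.9583
  5        95.00        77.5224       387.6120
  6        95.00        74.4334       446.6005
  7        95.00        71.4675       500.2726
  8        95.00        68.6198       548.9584
  9     1,095.00       759.4176     6,834.7583
  Σ                  1,395.0852     9,559.8056
Price P = Σ PV = 1,395.0852.
Macaulay duration = Σ(t·PV) / P = 9,559.8056 / 1,395.0852 = 6.85249 years.

6.8525 years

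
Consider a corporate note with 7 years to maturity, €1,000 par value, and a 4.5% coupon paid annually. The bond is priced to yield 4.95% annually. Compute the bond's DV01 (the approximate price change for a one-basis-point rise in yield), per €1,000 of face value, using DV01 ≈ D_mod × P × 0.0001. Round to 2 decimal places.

€0.57

Periodic yield y = 0.0495.
  t   CF        PV=CF/(1+0.0495)^t    t·PV
  1        45.00        42.8776        42.8776
  2        45.00        40.8552        81.7105
  3        45.00        38.9283       116.7848
  4        45.00        37.0922       148.3689
  5        45.00        35.3427       176.7137
  6        45.00        33.6758       202.0548
  7     1,045.00       745.1423     5,215.9958
  Σ                    973.9141     5,984.5060
P = 973.9141; D_Mac = 6.14480 yrs; D_mod = 5.85498 yrs.
DV01 ≈ 5.85498 × 973.9141 × 0.0001 = 0.570224.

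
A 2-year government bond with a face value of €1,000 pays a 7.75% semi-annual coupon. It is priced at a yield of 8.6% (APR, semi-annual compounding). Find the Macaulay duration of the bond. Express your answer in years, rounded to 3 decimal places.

1.890 years

Periodic yield y = 0.043. Discount each cash flow and weight by its period:
  t   CF        PV=CF/(1+0.043)^t    t·PV
  1        38.75        37.1524        37.1524
  2        38.75        35.6208        71.2415
  3        38.75        34.1522       102.4566
  4     1,038.75       877.7560     3,511.0240
  Σ                    984.6814     3,721.8745
Price P = Σ PV = 984.6814.
Macaulay duration = Σ(t·PV) / P = 3,721.8745 / 984.6814 = 3.77978 half-year periods.
In years: 3.77978 / 2 = 1.88989 years.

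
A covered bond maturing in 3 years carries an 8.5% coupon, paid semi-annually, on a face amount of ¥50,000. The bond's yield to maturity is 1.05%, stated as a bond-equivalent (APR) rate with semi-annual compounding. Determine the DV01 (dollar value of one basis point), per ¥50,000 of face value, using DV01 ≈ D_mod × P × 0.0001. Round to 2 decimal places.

¥16.63

Periodic yield y = 0.00525.
  t   CF        PV=CF/(1+0.00525)^t    t·PV
  1     2,125.00     2,113.9020     2,113.9020
  2     2,125.00     2,102.8620     4,205.7240
  3     2,125.00     2,091.8796     6,275.6389
  4     2,125.00     2,080.9546     8,323.8184
  5     2,125.00     2,070.0867    10,350.4333
  6    52,125.00    50,512.8157   303,076.8939
  Σ                 60,972.5005   334,346.4105
P = 60,972.5005; D_Mac = 5.48356 half-year periods = 2.74178 yrs; D_mod = 2.72746 yrs.
DV01 ≈ 2.72746 × 60,972.5005 × 0.0001 = 16.630013.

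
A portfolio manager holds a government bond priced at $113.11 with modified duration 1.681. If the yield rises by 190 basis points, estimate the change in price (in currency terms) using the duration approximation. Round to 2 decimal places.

Duration approximation: ΔP/P ≈ -D_mod · Δy = -1.681 × (+0.019) = -0.031939.
ΔP ≈ 113.11 × (-0.031939) = -3.61262029.

-$3.61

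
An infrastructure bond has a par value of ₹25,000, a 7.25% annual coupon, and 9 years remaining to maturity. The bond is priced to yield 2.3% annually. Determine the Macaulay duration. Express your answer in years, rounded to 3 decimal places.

7.268 years

Periodic yield y = 0.023. Discount each cash flow and weight by its year:
  t   CF        PV=CF/(1+0.023)^t    t·PV
  1     1,812.50     1,771.7498     1,771.7498
  2     1,812.50     1,731.9157     3,463.8314
  3     1,812.50     1,692.9772     5,078.9317
  4     1,812.50     1,654.9142     6,619.6568
  5     1,812.50     1,617.7069     8,088.5347
  6     1,812.50     1,581.3362     9,488.0172
  7     1,812.50     1,545.7832    10,820.4823
  8     1,812.50     1,511.0295    12,088.2361
  9    26,812.50    21,850.2599   196,652.3387
  Σ                 34,957.6725   254,071.7785
Price P = Σ PV = 34,957.6725.
Macaulay duration = Σ(t·PV) / P = 254,071.7785 / 34,957.6725 = 7.26798 years.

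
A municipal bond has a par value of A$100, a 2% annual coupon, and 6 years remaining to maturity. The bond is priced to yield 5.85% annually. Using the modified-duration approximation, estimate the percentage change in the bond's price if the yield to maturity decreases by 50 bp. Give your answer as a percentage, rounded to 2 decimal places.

+2.68%

Periodic yield y = 0.0585. Modified duration first:
  t   CF        PV=CF/(1+0.0585)^t    t·PV
  1         2.00         1.8895         1.8895
  2         2.00         1.7850         3.5701
  3         2.00         1.6864         5.0592
  4         2.00         1.5932         6.3727
  5         2.00         1.5051         7.5257
  6       102.00        72.5195       435.1172
  Σ                     80.9788       459.5343
P = 80.9788; D_Mac = 5.67475 yrs; D_mod = 5.67475/(1+0.0585) = 5.36113 yrs.
ΔP/P ≈ -D_mod · Δy = -5.36113 × (-0.005) = +0.026806 = +2.6806%.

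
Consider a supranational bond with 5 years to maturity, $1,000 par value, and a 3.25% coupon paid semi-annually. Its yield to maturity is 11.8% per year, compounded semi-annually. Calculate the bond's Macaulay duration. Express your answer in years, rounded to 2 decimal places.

Periodic yield y = 0.059. Discount each cash flow and weight by its period:
  t   CF        PV=CF/(1+0.059)^t    t·PV
  1        16.25        15.3447        15.3447
  2        16.25        14.4898        28.9795
  3        16.25        13.6825        41.0475
  4        16.25        12.9202        51.6808
  5        16.25        12.2004        61.0019
  6        16.25        11.5207        69.1240
  7        16.25        10.8788        76.1517
  8        16.25        10.2727        82.1818
  9        16.25         9.7004        87.3036
  10    1,016.25       572.8501     5,728.5005
  Σ                    683.8602     6,241.3161
Price P = Σ PV = 683.8602.
Macaulay duration = Σ(t·PV) / P = 6,241.3161 / 683.8602 = 9.12660 half-year periods.
In years: 9.12660 / 2 = 4.56330 years.

4.56 years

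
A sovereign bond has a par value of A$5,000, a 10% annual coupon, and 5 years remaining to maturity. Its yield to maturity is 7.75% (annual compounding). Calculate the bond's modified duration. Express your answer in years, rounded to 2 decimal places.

Periodic yield y = 0.0775. First find Macaulay duration:
  t   CF        PV=CF/(1+0.0775)^t    t·PV
  1       500.00       464.0371       464.0371
  2       500.00       430.6609       861.3218
  3       500.00       399.6853     1,199.0559
  4       500.00       370.9376     1,483.7505
  5     5,500.00     3,786.8342    18,934.1712
  Σ                  5,452.1552    22,942.3365
P = 5,452.1552; Macaulay duration = 22,942.3365 / 5,452.1552 = 4.20794 years.
Modified duration = D_Mac / (1 + y) = 4.20794 / 1.0775 = 3.90528 years.

3.91 years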